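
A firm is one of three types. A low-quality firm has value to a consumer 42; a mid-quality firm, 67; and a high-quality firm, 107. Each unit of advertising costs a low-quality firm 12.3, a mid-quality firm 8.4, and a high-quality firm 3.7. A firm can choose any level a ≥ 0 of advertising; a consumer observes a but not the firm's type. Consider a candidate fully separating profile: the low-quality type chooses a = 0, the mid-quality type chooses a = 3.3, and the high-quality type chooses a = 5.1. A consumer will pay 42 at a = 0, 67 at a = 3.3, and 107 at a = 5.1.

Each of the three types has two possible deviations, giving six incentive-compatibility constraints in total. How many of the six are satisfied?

3

Low-quality (own payoff 42): to a=3.3 gives 67 − 12.3×3.3 = 26.41 → no gain ✓; to a=5.1 gives 107 − 12.3×5.1 = 44.27 → profitable ✗.
Mid-quality (own payoff 67 − 8.4×3.3 = 39.28): to a=0 gives 42 → profitable ✗; to a=5.1 gives 107 − 8.4×5.1 = 64.16 → profitable ✗.
High-quality (own payoff 107 − 3.7×5.1 = 88.13): to a=0 gives 42 → no gain ✓; to a=3.3 gives 67 − 3.7×3.3 = 54.79 → no gain ✓.
3 of the 6 constraints hold; not an equilibrium.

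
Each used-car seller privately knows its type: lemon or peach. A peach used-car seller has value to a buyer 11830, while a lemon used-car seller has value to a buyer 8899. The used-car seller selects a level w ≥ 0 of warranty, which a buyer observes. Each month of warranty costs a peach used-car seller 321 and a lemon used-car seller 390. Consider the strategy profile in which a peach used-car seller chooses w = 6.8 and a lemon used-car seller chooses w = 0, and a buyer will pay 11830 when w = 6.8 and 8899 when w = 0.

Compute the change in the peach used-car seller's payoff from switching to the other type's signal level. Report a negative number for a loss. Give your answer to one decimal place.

Playing w = 6.8 the peach used-car seller receives 11830 − 321 × 6.8 = 9647.2.
Deviating to w = 0 yields 8899 instead.
Gain from deviating: 8899 − 9647.2 = -748.2.
The gain is negative, so the peach type's incentive-compatibility constraint is satisfied.

-748.2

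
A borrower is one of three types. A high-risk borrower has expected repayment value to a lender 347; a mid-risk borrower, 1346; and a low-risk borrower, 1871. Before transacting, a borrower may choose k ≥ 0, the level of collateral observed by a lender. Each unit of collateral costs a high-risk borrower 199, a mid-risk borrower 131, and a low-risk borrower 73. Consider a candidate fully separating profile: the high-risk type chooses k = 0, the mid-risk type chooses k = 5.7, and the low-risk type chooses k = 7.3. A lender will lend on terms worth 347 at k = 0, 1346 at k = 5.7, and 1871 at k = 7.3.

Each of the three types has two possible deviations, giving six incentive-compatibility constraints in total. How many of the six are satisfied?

Mid-risk (own payoff 1346 − 131×5.7 = 599.3): to k=0 gives 347 → no gain ✓; to k=7.3 gives 1871 − 131×7.3 = 914.7 → profitable ✗.
High-risk (own payoff 347): to k=5.7 gives 1346 − 199×5.7 = 211.7 → no gain ✓; to k=7.3 gives 1871 − 199×7.3 = 418.3 → profitable ✗.
Low-risk (own payoff 1871 − 73×7.3 = 1338.1): to k=0 gives 347 → no gain ✓; to k=5.7 gives 1346 − 73×5.7 = 929.9 → no gain ✓.
4 of the 6 constraints hold; not an equilibrium.

4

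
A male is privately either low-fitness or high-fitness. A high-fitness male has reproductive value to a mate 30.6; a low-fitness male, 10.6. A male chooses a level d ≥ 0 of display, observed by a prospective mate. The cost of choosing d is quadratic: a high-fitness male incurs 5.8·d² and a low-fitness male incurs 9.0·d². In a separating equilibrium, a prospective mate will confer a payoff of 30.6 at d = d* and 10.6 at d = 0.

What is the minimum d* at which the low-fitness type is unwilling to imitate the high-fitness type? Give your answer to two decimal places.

The low-fitness type at d = 0 receives 10.6; imitating at d* yields 30.6 − 9.0·d*².
Indifference: 10.6 = 30.6 − 9.0·d*², so d*² = (30.6 − 10.6) / 9.0 ≈ 2.2222.
d* = √2.2222 ≈ 1.49.

1.49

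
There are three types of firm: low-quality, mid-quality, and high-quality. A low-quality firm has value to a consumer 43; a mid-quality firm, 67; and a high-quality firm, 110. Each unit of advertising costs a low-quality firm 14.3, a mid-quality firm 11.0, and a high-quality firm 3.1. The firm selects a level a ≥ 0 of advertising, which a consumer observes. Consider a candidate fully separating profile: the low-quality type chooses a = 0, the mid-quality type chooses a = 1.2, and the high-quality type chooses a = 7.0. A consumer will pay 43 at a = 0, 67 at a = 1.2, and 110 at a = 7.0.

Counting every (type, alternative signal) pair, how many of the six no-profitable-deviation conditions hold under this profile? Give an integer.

5

Mid-quality (own payoff 67 − 11.0×1.2 = 53.8): to a=0 gives 43 → no gain ✓; to a=7.0 gives 110 − 11.0×7.0 = 33 → no gain ✓.
High-quality (own payoff 110 − 3.1×7.0 = 88.3): to a=0 gives 43 → no gain ✓; to a=1.2 gives 67 − 3.1×1.2 = 63.28 → no gain ✓.
Low-quality (own payoff 43): to a=1.2 gives 67 − 14.3×1.2 = 49.84 → profitable ✗; to a=7.0 gives 110 − 14.3×7.0 = 9.9 → no gain ✓.
5 of the 6 constraints hold; not an equilibrium.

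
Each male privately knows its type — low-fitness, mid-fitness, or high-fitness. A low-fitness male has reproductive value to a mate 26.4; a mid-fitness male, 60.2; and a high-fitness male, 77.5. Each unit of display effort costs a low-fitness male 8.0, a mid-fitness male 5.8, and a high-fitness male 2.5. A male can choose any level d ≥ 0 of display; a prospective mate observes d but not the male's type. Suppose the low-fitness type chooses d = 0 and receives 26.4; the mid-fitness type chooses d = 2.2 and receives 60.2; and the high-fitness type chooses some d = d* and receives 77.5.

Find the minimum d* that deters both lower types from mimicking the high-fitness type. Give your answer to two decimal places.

Mid-fitness type (on-path payoff 60.2 − 5.8×2.2 = 47.44) won't mimic when 47.44 ≥ 77.5 − 5.8·d*, i.e. d* ≥ 5.18.
Low-fitness type (on-path payoff 26.4) won't mimic when 26.4 ≥ 77.5 − 8.0·d*, i.e. d* ≥ 6.39.
Both must hold, so d* = max(6.39, 5.18) = 6.39. The low-fitness type's constraint binds.

6.39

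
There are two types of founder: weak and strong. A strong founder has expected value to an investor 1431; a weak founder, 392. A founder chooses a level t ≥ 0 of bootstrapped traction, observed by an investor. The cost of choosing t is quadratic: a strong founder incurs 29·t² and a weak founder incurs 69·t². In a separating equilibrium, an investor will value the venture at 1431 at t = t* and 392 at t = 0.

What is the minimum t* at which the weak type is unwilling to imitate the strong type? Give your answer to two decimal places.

The weak type at t = 0 receives 392; imitating at t* yields 1431 − 69·t*².
Indifference: 392 = 1431 − 69·t*², so t*² = (1431 − 392) / 69 ≈ 15.0580.
t* = √15.0580 ≈ 3.88.

3.88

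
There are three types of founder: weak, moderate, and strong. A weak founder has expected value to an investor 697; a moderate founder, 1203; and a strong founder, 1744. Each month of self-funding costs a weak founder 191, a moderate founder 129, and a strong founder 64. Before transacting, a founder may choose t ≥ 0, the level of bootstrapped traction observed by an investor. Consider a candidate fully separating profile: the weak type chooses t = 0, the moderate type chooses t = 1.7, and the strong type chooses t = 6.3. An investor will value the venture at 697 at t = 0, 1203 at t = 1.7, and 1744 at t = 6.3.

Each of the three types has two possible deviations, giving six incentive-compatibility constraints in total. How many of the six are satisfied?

Strong (own payoff 1744 − 64×6.3 = 1340.8): to t=0 gives 697 → no gain ✓; to t=1.7 gives 1203 − 64×1.7 = 1094.2 → no gain ✓.
Weak (own payoff 697): to t=1.7 gives 1203 − 191×1.7 = 878.3 → profitable ✗; to t=6.3 gives 1744 − 191×6.3 = 540.7 → no gain ✓.
Moderate (own payoff 1203 − 129×1.7 = 983.7): to t=0 gives 697 → no gain ✓; to t=6.3 gives 1744 − 129×6.3 = 931.3 → no gain ✓.
5 of the 6 constraints hold; not an equilibrium.

5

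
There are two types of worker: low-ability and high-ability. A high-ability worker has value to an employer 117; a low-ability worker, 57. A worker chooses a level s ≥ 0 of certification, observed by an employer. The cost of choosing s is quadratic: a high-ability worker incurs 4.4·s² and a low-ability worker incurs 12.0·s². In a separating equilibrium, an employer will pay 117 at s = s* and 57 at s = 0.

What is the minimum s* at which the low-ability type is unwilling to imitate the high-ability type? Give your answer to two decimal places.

2.24

The low-ability type at s = 0 receives 57; imitating at s* yields 117 − 12.0·s*².
Indifference: 57 = 117 − 12.0·s*², so s*² = (117 − 57) / 12.0 = 5.
s* = √5 ≈ 2.24.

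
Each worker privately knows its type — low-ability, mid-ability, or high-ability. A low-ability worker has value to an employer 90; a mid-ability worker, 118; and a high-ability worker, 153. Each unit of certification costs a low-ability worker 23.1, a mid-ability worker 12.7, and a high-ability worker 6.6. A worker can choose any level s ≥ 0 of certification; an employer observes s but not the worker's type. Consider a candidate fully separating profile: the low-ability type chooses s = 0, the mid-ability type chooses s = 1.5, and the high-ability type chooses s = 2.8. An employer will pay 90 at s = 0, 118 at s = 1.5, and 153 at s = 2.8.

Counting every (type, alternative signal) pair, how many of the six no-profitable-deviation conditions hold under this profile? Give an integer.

5

High-ability (own payoff 153 − 6.6×2.8 = 134.52): to s=0 gives 90 → no gain ✓; to s=1.5 gives 118 − 6.6×1.5 = 108.1 → no gain ✓.
Mid-ability (own payoff 118 − 12.7×1.5 = 98.95): to s=0 gives 90 → no gain ✓; to s=2.8 gives 153 − 12.7×2.8 = 117.44 → profitable ✗.
Low-ability (own payoff 90): to s=1.5 gives 118 − 23.1×1.5 = 83.35 → no gain ✓; to s=2.8 gives 153 − 23.1×2.8 = 88.32 → no gain ✓.
5 of the 6 constraints hold; not an equilibrium.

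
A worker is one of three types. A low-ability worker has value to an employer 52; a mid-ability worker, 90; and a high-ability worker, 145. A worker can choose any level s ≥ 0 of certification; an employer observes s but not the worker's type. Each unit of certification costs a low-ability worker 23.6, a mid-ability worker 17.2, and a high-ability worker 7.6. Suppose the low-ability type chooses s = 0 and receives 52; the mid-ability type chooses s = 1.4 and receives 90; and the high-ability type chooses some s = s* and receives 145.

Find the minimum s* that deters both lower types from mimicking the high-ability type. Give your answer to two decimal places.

4.60

Low-ability type (on-path payoff 52) won't mimic when 52 ≥ 145 − 23.6·s*, i.e. s* ≥ 3.94.
Mid-ability type (on-path payoff 90 − 17.2×1.4 = 65.92) won't mimic when 65.92 ≥ 145 − 17.2·s*, i.e. s* ≥ 4.60.
Both must hold, so s* = max(3.94, 4.60) = 4.60. The mid-ability type's constraint binds.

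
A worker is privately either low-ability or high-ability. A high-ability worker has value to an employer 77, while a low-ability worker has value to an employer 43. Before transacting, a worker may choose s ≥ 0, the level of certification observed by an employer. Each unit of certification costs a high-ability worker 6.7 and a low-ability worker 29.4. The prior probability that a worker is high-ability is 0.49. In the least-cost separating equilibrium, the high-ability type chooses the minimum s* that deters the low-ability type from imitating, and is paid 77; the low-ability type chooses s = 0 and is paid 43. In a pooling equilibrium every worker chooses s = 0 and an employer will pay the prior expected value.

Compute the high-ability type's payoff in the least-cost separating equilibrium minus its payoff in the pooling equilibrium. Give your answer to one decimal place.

9.6

Least-cost separating signal: s* solves 43 = 77 − 29.4·s*, so s* = (77 − 43)/29.4 ≈ 1.1565.
High-ability type's separating payoff: 77 − 6.7 × s* = 77 − 6.7 × (77 − 43)/29.4 = 77 − 227.8/29.4 ≈ 69.252.
Pooling payoff: 0.49 × 77 + 0.51 × 43 = 59.66.
Difference: 69.252 − 59.66 = 9.592, i.e. 9.6 to one decimal place.
The high-ability type prefers to separate.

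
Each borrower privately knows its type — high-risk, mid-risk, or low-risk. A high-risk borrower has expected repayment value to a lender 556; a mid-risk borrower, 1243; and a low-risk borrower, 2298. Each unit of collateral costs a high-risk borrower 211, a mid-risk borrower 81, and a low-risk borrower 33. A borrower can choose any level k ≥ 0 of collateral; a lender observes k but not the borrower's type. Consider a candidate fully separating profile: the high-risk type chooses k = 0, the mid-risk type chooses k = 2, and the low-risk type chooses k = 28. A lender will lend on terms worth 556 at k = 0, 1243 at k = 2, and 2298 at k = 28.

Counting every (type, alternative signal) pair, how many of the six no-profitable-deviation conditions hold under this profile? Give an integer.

Low-risk (own payoff 2298 − 33×28 = 1374): to k=0 gives 556 → no gain ✓; to k=2 gives 1243 − 33×2 = 1177 → no gain ✓.
High-risk (own payoff 556): to k=2 gives 1243 − 211×2 = 821 → profitable ✗; to k=28 gives 2298 − 211×28 = -3610 → no gain ✓.
Mid-risk (own payoff 1243 − 81×2 = 1081): to k=0 gives 556 → no gain ✓; to k=28 gives 2298 − 81×28 = 30 → no gain ✓.
5 of the 6 constraints hold; not an equilibrium.

5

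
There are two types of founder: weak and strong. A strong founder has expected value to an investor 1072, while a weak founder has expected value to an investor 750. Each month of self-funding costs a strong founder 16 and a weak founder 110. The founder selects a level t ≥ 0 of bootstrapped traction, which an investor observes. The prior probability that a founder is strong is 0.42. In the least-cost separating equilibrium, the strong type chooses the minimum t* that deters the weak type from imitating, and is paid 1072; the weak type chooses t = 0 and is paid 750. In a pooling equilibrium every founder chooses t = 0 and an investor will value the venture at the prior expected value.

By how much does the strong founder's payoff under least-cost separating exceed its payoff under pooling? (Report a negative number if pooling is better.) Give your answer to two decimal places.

139.92

Least-cost separating signal: t* solves 750 = 1072 − 110·t*, so t* = (1072 − 750)/110 ≈ 2.9273.
Strong type's separating payoff: 1072 − 16 × t* = 1072 − 16 × (1072 − 750)/110 = 1072 − 5152/110 ≈ 1025.1636.
Pooling payoff: 0.42 × 1072 + 0.58 × 750 = 885.24.
Difference: 1025.1636 − 885.24 = 139.9236, i.e. 139.92 to two decimal places.
The strong type prefers to separate.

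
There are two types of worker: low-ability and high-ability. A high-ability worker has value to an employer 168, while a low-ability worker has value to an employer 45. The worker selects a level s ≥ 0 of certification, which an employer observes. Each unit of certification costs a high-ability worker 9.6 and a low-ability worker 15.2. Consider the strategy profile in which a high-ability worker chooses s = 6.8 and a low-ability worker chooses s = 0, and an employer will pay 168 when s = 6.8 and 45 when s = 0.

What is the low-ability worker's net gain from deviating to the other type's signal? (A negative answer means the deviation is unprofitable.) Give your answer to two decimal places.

19.64

Playing s = 0 the low-ability worker receives 45.
Deviating to s = 6.8 brings payment 168 at cost 15.2 × 6.8 = 103.36, netting 64.64.
Gain from deviating: 64.64 − 45 = 19.64.
The gain is positive, so the low-ability type's incentive-compatibility constraint is violated — this profile is not a separating equilibrium.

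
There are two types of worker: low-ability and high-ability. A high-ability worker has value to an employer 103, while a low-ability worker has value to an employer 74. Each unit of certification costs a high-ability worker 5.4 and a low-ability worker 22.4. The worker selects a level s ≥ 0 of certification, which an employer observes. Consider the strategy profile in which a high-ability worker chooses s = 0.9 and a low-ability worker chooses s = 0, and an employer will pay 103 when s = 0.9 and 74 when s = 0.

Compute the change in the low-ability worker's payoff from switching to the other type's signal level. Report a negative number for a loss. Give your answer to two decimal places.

Playing s = 0 the low-ability worker receives 74.
Deviating to s = 0.9 brings payment 103 at cost 22.4 × 0.9 = 20.16, netting 82.84.
Gain from deviating: 82.84 − 74 = 8.84.
The gain is positive, so the low-ability type's incentive-compatibility constraint is violated — this profile is not a separating equilibrium.

8.84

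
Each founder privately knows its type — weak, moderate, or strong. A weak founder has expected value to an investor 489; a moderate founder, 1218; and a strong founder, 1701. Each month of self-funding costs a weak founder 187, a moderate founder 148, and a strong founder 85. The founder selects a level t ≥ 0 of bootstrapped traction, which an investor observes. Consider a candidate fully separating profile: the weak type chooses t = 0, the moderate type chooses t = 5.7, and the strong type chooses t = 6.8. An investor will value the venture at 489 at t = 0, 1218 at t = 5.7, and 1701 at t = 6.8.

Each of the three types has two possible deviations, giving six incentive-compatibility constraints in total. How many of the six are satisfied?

4

Weak (own payoff 489): to t=5.7 gives 1218 − 187×5.7 = 152.1 → no gain ✓; to t=6.8 gives 1701 − 187×6.8 = 429.4 → no gain ✓.
Strong (own payoff 1701 − 85×6.8 = 1123): to t=0 gives 489 → no gain ✓; to t=5.7 gives 1218 − 85×5.7 = 733.5 → no gain ✓.
Moderate (own payoff 1218 − 148×5.7 = 374.4): to t=0 gives 489 → profitable ✗; to t=6.8 gives 1701 − 148×6.8 = 694.6 → profitable ✗.
4 of the 6 constraints hold; not an equilibrium.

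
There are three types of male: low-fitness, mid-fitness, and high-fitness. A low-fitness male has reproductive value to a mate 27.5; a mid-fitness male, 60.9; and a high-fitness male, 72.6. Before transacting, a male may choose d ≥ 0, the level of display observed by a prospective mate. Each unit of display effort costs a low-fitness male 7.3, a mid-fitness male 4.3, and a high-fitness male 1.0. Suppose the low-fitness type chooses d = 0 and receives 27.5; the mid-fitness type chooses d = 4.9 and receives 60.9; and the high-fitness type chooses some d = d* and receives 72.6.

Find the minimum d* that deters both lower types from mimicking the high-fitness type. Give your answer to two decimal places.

7.62

Low-fitness type (on-path payoff 27.5) won't mimic when 27.5 ≥ 72.6 − 7.3·d*, i.e. d* ≥ 6.18.
Mid-fitness type (on-path payoff 60.9 − 4.3×4.9 = 39.83) won't mimic when 39.83 ≥ 72.6 − 4.3·d*, i.e. d* ≥ 7.62.
Both must hold, so d* = max(6.18, 7.62) = 7.62. The mid-fitness type's constraint binds.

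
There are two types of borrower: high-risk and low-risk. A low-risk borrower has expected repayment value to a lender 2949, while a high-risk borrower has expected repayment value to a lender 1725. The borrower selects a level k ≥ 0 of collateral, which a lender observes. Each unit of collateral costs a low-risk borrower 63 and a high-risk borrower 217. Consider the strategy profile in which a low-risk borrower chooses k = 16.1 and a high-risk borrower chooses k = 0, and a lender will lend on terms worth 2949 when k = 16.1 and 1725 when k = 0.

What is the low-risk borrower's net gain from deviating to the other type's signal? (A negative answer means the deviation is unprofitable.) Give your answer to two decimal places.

Playing k = 16.1 the low-risk borrower receives 2949 − 63 × 16.1 = 1934.7.
Deviating to k = 0 yields 1725 instead.
Gain from deviating: 1725 − 1934.7 = -209.70.
The gain is negative, so the low-risk type's incentive-compatibility constraint is satisfied.

-209.70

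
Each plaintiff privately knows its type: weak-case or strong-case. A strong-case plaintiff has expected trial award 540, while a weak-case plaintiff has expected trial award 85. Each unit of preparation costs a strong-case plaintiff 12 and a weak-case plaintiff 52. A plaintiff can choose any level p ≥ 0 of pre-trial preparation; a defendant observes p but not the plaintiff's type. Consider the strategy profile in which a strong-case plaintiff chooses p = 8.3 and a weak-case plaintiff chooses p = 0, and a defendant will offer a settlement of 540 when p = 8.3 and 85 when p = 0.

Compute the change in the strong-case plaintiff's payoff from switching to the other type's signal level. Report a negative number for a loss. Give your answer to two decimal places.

Playing p = 8.3 the strong-case plaintiff receives 540 − 12 × 8.3 = 440.4.
Deviating to p = 0 yields 85 instead.
Gain from deviating: 85 − 440.4 = -355.40.
The gain is negative, so the strong-case type's incentive-compatibility constraint is satisfied.

-355.40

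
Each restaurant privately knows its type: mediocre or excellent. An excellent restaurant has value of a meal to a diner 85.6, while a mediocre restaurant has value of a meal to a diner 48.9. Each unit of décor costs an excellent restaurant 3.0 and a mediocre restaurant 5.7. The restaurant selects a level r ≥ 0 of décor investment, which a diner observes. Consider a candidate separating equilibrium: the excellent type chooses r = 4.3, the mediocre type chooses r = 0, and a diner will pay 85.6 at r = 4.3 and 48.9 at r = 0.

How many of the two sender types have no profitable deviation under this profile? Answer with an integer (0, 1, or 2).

Mediocre type: stay at 0 → 48.9; mimic → 85.6 − 5.7 × 4.3 = 61.09. IC fails (48.9 < 61.09).
Excellent type: signal → 85.6 − 3.0 × 4.3 = 72.7; deviate to 0 → 48.9. IC holds (72.7 ≥ 48.9).
1 of 2 constraints hold, so this profile is not an equilibrium.

1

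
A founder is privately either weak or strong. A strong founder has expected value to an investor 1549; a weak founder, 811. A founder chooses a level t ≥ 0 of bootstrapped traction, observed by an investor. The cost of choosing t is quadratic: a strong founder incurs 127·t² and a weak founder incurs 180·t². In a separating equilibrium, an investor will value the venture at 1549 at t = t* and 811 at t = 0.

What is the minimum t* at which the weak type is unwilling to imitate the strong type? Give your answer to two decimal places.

2.02

The weak type at t = 0 receives 811; imitating at t* yields 1549 − 180·t*².
Indifference: 811 = 1549 − 180·t*², so t*² = (1549 − 811) / 180 = 4.1.
t* = √4.1 ≈ 2.02.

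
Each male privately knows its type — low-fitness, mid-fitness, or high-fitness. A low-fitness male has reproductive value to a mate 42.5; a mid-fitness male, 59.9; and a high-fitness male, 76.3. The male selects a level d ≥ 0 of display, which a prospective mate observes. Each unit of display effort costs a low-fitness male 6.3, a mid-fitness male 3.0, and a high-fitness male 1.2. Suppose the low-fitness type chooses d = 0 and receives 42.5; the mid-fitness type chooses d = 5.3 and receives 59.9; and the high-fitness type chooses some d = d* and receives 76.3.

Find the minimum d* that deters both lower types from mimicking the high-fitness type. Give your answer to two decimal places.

Low-fitness type (on-path payoff 42.5) won't mimic when 42.5 ≥ 76.3 − 6.3·d*, i.e. d* ≥ 5.37.
Mid-fitness type (on-path payoff 59.9 − 3.0×5.3 = 44) won't mimic when 44 ≥ 76.3 − 3.0·d*, i.e. d* ≥ 10.77.
Both must hold, so d* = max(5.37, 10.77) = 10.77. The mid-fitness type's constraint binds.

10.77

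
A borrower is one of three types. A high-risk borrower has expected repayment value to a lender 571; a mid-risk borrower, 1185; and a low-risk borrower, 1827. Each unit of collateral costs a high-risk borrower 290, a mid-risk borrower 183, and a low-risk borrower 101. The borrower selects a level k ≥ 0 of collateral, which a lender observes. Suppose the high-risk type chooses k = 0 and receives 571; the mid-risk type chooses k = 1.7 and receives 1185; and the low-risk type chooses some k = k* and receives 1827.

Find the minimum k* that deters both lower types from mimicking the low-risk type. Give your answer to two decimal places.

5.21

Mid-risk type (on-path payoff 1185 − 183×1.7 = 873.9) won't mimic when 873.9 ≥ 1827 − 183·k*, i.e. k* ≥ 5.21.
High-risk type (on-path payoff 571) won't mimic when 571 ≥ 1827 − 290·k*, i.e. k* ≥ 4.33.
Both must hold, so k* = max(4.33, 5.21) = 5.21. The mid-risk type's constraint binds.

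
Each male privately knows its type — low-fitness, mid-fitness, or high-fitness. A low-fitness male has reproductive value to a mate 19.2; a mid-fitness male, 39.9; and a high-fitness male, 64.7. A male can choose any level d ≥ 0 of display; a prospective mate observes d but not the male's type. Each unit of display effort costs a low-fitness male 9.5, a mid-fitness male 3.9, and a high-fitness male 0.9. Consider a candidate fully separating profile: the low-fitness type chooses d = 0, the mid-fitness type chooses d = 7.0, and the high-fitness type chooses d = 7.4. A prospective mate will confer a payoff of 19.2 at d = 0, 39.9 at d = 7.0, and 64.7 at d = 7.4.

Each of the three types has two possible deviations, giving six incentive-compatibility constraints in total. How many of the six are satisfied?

Low-fitness (own payoff 19.2): to d=7.0 gives 39.9 − 9.5×7.0 = -26.6 → no gain ✓; to d=7.4 gives 64.7 − 9.5×7.4 = -5.6 → no gain ✓.
High-fitness (own payoff 64.7 − 0.9×7.4 = 58.04): to d=0 gives 19.2 → no gain ✓; to d=7.0 gives 39.9 − 0.9×7.0 = 33.6 → no gain ✓.
Mid-fitness (own payoff 39.9 − 3.9×7.0 = 12.6): to d=0 gives 19.2 → profitable ✗; to d=7.4 gives 64.7 − 3.9×7.4 = 35.84 → profitable ✗.
4 of the 6 constraints hold; not an equilibrium.

4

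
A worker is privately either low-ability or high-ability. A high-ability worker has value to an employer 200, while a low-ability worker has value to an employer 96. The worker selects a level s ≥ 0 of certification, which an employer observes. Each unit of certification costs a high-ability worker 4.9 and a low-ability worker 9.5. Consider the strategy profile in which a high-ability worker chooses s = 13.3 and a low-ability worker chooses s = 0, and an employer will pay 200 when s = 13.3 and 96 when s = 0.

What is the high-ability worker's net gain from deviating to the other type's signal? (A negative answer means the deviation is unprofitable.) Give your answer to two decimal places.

-38.83

Playing s = 13.3 the high-ability worker receives 200 − 4.9 × 13.3 = 134.83.
Deviating to s = 0 yields 96 instead.
Gain from deviating: 96 − 134.83 = -38.83.
The gain is negative, so the high-ability type's incentive-compatibility constraint is satisfied.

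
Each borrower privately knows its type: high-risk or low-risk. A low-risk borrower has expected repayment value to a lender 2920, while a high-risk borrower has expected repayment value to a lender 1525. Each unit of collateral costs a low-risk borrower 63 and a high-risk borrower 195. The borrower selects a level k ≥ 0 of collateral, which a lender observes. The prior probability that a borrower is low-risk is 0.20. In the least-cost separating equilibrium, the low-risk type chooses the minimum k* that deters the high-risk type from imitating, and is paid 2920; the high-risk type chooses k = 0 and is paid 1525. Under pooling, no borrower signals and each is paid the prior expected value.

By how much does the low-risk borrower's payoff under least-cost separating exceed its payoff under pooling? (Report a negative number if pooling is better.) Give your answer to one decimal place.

665.3

Least-cost separating signal: k* solves 1525 = 2920 − 195·k*, so k* = (2920 − 1525)/195 ≈ 7.1538.
Low-risk type's separating payoff: 2920 − 63 × k* = 2920 − 63 × (2920 − 1525)/195 = 2920 − 87885/195 ≈ 2469.308.
Pooling payoff: 0.20 × 2920 + 0.80 × 1525 = 1804.
Difference: 2469.308 − 1804 = 665.308, i.e. 665.3 to one decimal place.
The low-risk type prefers to separate.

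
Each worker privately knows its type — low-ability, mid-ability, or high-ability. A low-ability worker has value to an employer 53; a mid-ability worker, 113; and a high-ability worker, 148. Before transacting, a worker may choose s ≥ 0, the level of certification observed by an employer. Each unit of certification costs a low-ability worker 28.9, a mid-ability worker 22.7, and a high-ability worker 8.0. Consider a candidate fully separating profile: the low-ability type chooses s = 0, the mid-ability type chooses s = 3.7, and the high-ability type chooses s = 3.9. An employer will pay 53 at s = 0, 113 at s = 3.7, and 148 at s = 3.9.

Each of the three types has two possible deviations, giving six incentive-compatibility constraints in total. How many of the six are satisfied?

High-ability (own payoff 148 − 8.0×3.9 = 116.8): to s=0 gives 53 → no gain ✓; to s=3.7 gives 113 − 8.0×3.7 = 83.4 → no gain ✓.
Mid-ability (own payoff 113 − 22.7×3.7 = 29.01): to s=0 gives 53 → profitable ✗; to s=3.9 gives 148 − 22.7×3.9 = 59.47 → profitable ✗.
Low-ability (own payoff 53): to s=3.7 gives 113 − 28.9×3.7 = 6.07 → no gain ✓; to s=3.9 gives 148 − 28.9×3.9 = 35.29 → no gain ✓.
4 of the 6 constraints hold; not an equilibrium.

4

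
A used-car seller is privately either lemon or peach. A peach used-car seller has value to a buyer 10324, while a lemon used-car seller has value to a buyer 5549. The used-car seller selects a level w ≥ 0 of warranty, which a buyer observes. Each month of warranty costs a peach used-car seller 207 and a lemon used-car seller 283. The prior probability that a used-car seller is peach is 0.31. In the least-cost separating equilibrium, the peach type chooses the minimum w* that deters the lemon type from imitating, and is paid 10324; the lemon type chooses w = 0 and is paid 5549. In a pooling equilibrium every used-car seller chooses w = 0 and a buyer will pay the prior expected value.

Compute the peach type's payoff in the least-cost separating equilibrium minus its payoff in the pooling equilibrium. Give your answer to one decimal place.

-197.9

Least-cost separating signal: w* solves 5549 = 10324 − 283·w*, so w* = (10324 − 5549)/283 ≈ 16.8728.
Peach type's separating payoff: 10324 − 207 × w* = 10324 − 207 × (10324 − 5549)/283 = 10324 − 988425/283 ≈ 6831.332.
Pooling payoff: 0.31 × 10324 + 0.69 × 5549 = 7029.25.
Difference: 6831.332 − 7029.25 = -197.918, i.e. -197.9 to one decimal place.
The peach type would prefer the pooling outcome.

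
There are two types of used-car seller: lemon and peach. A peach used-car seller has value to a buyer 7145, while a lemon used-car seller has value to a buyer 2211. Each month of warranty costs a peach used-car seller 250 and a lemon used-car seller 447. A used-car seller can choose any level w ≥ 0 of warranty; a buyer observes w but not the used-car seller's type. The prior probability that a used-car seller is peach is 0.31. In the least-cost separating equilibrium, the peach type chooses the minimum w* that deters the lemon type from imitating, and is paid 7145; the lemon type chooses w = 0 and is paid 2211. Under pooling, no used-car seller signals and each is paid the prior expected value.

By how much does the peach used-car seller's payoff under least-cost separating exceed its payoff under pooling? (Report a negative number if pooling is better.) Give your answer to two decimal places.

644.95

Least-cost separating signal: w* solves 2211 = 7145 − 447·w*, so w* = (7145 − 2211)/447 ≈ 11.0380.
Peach type's separating payoff: 7145 − 250 × w* = 7145 − 250 × (7145 − 2211)/447 = 7145 − 1233500/447 ≈ 4385.4922.
Pooling payoff: 0.31 × 7145 + 0.69 × 2211 = 3740.54.
Difference: 4385.4922 − 3740.54 = 644.9522, i.e. 644.95 to two decimal places.
The peach type prefers to separate.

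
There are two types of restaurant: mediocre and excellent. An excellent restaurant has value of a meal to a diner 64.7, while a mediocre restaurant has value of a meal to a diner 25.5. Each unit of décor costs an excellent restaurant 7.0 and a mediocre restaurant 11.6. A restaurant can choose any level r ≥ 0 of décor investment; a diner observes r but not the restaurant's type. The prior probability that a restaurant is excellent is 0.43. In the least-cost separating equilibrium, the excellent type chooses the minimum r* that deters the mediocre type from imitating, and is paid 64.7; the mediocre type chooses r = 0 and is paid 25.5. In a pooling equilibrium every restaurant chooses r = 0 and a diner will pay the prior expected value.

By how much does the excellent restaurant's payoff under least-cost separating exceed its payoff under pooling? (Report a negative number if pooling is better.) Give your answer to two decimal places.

Least-cost separating signal: r* solves 25.5 = 64.7 − 11.6·r*, so r* = (64.7 − 25.5)/11.6 ≈ 3.3793.
Excellent type's separating payoff: 64.7 − 7.0 × r* = 64.7 − 7.0 × (64.7 − 25.5)/11.6 = 64.7 − 274.4/11.6 ≈ 41.0448.
Pooling payoff: 0.43 × 64.7 + 0.57 × 25.5 = 42.356.
Difference: 41.0448 − 42.356 = -1.3112, i.e. -1.31 to two decimal places.
The excellent type would prefer the pooling outcome.

-1.31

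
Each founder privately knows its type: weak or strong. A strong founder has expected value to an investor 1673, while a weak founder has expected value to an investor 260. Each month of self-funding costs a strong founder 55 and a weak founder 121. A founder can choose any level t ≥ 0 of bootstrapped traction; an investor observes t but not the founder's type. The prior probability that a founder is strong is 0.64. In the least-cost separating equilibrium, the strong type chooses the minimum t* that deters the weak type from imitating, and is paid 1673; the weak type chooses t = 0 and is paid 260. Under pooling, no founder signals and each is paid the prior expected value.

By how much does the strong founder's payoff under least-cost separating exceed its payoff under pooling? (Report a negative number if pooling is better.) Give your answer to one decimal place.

-133.6

Least-cost separating signal: t* solves 260 = 1673 − 121·t*, so t* = (1673 − 260)/121 ≈ 11.6777.
Strong type's separating payoff: 1673 − 55 × t* = 1673 − 55 × (1673 − 260)/121 = 1673 − 77715/121 ≈ 1030.727.
Pooling payoff: 0.64 × 1673 + 0.36 × 260 = 1164.32.
Difference: 1030.727 − 1164.32 = -133.593, i.e. -133.6 to one decimal place.
The strong type would prefer the pooling outcome.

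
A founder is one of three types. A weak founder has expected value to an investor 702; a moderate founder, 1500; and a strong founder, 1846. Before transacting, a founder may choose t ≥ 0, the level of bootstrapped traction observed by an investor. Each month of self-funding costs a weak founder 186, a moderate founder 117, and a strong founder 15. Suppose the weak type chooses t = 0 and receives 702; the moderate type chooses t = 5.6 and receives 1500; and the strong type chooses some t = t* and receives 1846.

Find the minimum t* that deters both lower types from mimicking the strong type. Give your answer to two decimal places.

Moderate type (on-path payoff 1500 − 117×5.6 = 844.8) won't mimic when 844.8 ≥ 1846 − 117·t*, i.e. t* ≥ 8.56.
Weak type (on-path payoff 702) won't mimic when 702 ≥ 1846 − 186·t*, i.e. t* ≥ 6.15.
Both must hold, so t* = max(6.15, 8.56) = 8.56. The moderate type's constraint binds.

8.56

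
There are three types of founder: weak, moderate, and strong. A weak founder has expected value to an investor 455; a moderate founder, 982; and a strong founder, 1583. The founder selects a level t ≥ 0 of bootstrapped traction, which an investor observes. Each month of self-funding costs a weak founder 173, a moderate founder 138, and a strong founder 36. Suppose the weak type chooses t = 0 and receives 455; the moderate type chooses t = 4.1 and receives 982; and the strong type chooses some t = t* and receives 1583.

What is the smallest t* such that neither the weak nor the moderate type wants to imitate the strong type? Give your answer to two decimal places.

Weak type (on-path payoff 455) won't mimic when 455 ≥ 1583 − 173·t*, i.e. t* ≥ 6.52.
Moderate type (on-path payoff 982 − 138×4.1 = 416.2) won't mimic when 416.2 ≥ 1583 − 138·t*, i.e. t* ≥ 8.46.
Both must hold, so t* = max(6.52, 8.46) = 8.46. The moderate type's constraint binds.

8.46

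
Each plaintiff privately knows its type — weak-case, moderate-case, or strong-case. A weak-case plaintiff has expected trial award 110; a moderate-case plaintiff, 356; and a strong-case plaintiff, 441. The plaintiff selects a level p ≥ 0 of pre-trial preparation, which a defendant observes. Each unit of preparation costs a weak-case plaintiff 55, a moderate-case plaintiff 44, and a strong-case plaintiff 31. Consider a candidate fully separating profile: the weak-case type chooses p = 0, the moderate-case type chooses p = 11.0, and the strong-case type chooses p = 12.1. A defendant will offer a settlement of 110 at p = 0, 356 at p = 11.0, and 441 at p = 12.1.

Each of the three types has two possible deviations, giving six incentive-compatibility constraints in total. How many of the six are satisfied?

Strong-case (own payoff 441 − 31×12.1 = 65.9): to p=0 gives 110 → profitable ✗; to p=11.0 gives 356 − 31×11.0 = 15 → no gain ✓.
Moderate-case (own payoff 356 − 44×11.0 = -128): to p=0 gives 110 → profitable ✗; to p=12.1 gives 441 − 44×12.1 = -91.4 → profitable ✗.
Weak-case (own payoff 110): to p=11.0 gives 356 − 55×11.0 = -249 → no gain ✓; to p=12.1 gives 441 − 55×12.1 = -224.5 → no gain ✓.
3 of the 6 constraints hold; not an equilibrium.

3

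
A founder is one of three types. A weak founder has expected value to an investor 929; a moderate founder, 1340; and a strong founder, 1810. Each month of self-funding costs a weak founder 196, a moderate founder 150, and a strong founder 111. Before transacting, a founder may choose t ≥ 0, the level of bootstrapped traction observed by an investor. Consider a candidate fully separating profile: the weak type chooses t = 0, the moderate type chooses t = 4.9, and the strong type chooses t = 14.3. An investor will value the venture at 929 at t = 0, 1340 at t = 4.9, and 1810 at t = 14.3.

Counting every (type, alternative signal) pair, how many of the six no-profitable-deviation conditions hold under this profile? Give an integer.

Strong (own payoff 1810 − 111×14.3 = 222.7): to t=0 gives 929 → profitable ✗; to t=4.9 gives 1340 − 111×4.9 = 796.1 → profitable ✗.
Weak (own payoff 929): to t=4.9 gives 1340 − 196×4.9 = 379.6 → no gain ✓; to t=14.3 gives 1810 − 196×14.3 = -992.8 → no gain ✓.
Moderate (own payoff 1340 − 150×4.9 = 605): to t=0 gives 929 → profitable ✗; to t=14.3 gives 1810 − 150×14.3 = -335 → no gain ✓.
3 of the 6 constraints hold; not an equilibrium.

3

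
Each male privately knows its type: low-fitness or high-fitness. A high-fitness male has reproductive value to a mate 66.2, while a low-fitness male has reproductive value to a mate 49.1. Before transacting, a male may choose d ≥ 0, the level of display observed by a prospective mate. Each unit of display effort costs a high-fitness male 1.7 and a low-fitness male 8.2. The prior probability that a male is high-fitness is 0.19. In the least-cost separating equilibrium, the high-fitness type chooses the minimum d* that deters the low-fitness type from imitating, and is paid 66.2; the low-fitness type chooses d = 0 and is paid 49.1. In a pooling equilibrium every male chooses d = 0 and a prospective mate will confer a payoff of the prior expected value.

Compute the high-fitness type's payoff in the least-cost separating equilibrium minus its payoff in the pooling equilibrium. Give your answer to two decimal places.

Least-cost separating signal: d* solves 49.1 = 66.2 − 8.2·d*, so d* = (66.2 − 49.1)/8.2 ≈ 2.0854.
High-fitness type's separating payoff: 66.2 − 1.7 × d* = 66.2 − 1.7 × (66.2 − 49.1)/8.2 = 66.2 − 29.07/8.2 ≈ 62.6549.
Pooling payoff: 0.19 × 66.2 + 0.81 × 49.1 = 52.349.
Difference: 62.6549 − 52.349 = 10.3059, i.e. 10.31 to two decimal places.
The high-fitness type prefers to separate.

10.31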